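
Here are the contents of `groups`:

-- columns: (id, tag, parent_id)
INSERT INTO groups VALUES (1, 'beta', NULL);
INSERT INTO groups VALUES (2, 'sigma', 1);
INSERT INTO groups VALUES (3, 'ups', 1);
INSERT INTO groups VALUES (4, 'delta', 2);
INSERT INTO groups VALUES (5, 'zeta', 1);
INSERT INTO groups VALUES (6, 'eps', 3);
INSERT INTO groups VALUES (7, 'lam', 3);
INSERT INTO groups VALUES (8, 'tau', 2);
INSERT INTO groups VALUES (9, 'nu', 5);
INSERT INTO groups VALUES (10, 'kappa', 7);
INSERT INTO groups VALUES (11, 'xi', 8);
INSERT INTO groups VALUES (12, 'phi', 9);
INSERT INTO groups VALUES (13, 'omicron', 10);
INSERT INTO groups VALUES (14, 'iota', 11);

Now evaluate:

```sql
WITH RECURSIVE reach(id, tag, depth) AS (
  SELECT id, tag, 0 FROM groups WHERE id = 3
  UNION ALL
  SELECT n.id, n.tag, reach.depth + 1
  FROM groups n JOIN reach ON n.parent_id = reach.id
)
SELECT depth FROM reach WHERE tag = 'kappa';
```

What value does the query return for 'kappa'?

2

Base: id=3 (ups) at depth 0.
Iteration 1: rows with parent_id in {3} -> eps (id 6, depth 1), lam (id 7, depth 1).
Iteration 2: rows with parent_id in {6,7} -> kappa (id 10, depth 2).
Iteration 3: rows with parent_id in {10} -> omicron (id 13, depth 3).
Iteration 4: no rows with parent_id in {13}; recursion stops.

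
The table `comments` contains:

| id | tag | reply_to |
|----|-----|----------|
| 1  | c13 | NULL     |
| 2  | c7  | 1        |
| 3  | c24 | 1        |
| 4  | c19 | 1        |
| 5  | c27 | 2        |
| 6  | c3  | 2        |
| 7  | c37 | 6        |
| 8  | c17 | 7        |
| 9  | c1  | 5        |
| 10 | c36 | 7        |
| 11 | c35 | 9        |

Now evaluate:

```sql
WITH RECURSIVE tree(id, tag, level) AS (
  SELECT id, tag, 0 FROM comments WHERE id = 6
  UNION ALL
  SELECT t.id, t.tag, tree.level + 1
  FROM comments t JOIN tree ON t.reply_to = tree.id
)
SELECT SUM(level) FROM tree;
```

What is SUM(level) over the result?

Base: id=6 (c3) at level 0.
Iteration 1: rows with reply_to in {6} -> c37 (id 7, level 1).
Iteration 2: rows with reply_to in {7} -> c17 (id 8, level 2), c36 (id 10, level 2).
Iteration 3: no rows with reply_to in {8,10}; recursion stops.
SUM(level) = 0 + 1 + 2 + 2 = 5.

5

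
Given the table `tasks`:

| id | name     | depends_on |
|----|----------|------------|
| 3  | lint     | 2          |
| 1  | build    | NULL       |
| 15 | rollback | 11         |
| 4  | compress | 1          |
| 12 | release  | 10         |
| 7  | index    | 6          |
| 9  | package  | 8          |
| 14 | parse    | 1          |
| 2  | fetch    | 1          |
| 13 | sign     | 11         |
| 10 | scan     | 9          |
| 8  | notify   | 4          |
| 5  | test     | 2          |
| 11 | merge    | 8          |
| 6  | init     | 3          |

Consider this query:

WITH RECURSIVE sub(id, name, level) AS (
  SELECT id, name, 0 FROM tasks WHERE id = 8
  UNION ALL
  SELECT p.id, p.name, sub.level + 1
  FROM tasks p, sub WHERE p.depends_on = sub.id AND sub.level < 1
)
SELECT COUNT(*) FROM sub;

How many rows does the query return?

Base: id=8 (notify) at level 0.
Iteration 1: rows with depends_on in {8} -> package (id 9, level 1), merge (id 11, level 1).
Iteration 2: level < 1 fails for all current rows; recursion stops.
Total rows emitted: 3.

3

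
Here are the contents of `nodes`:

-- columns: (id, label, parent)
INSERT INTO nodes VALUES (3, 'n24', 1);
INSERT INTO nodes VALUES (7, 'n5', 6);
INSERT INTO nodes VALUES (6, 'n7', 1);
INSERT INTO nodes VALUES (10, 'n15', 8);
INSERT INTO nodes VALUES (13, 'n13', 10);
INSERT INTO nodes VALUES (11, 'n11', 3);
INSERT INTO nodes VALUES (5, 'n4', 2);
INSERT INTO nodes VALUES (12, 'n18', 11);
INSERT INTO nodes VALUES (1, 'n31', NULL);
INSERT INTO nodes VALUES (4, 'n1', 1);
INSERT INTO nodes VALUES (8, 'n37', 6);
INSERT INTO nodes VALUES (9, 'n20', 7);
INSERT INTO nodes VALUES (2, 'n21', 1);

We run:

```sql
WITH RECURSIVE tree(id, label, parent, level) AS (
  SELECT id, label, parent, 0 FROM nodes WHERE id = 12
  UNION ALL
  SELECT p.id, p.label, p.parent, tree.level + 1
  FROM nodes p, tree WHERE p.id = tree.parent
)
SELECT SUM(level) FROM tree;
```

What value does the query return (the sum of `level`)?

6

Base: id=12 (n18), parent=11, level 0.
Iteration 1: join on id=11 -> n11 (id 11, parent=3, level 1).
Iteration 2: join on id=3 -> n24 (id 3, parent=1, level 2).
Iteration 3: join on id=1 -> n31 (id 1, parent=NULL, level 3).
Iteration 4: parent is NULL; no match; recursion stops.
SUM(level) = 0 + 1 + 2 + 3 = 6.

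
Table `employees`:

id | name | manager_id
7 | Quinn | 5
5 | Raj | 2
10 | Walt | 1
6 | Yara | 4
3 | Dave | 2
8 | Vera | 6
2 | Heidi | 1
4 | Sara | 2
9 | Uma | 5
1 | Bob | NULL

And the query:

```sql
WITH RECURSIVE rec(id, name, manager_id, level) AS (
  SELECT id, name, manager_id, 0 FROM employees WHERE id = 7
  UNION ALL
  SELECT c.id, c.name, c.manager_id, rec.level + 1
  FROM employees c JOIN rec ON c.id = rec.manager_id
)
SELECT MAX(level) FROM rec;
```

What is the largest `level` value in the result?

3

Base: id=7 (Quinn), manager_id=5, level 0.
Iteration 1: join on id=5 -> Raj (id 5, manager_id=2, level 1).
Iteration 2: join on id=2 -> Heidi (id 2, manager_id=1, level 2).
Iteration 3: join on id=1 -> Bob (id 1, manager_id=NULL, level 3).
Iteration 4: manager_id is NULL; no match; recursion stops.
level values: 0, 1, 2, 3; the maximum is 3.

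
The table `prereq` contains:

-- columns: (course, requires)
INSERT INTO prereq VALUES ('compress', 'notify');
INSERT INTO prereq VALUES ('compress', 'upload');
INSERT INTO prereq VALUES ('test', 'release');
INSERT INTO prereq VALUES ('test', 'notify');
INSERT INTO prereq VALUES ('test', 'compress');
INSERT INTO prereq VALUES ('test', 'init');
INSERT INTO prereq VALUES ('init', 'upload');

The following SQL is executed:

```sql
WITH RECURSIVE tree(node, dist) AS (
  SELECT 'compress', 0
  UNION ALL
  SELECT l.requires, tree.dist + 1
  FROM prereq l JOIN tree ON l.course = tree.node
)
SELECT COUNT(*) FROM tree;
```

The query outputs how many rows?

3

Base: (compress, dist=0).
Iteration 1: edges from {compress} -> (notify, dist=1), (upload, dist=1).
Iteration 2: no outgoing edges from {notify,upload}; recursion stops.
Total rows emitted: 3.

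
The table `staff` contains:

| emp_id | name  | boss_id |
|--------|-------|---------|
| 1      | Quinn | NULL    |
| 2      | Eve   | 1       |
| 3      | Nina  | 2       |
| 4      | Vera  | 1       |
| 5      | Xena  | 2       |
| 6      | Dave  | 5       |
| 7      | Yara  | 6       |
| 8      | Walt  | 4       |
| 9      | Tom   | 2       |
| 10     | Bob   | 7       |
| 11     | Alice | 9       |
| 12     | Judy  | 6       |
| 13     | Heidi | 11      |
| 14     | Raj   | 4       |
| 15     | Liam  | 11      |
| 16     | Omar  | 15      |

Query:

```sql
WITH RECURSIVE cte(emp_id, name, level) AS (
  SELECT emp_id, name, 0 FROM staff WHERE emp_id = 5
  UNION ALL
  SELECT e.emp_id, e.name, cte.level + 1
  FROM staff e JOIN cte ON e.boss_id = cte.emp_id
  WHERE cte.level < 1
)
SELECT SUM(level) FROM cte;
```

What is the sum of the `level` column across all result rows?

1

Base: emp_id=5 (Xena) at level 0.
Iteration 1: rows with boss_id in {5} -> Dave (id 6, level 1).
Iteration 2: level < 1 fails for all current rows; recursion stops.
SUM(level) = 0 + 1 = 1.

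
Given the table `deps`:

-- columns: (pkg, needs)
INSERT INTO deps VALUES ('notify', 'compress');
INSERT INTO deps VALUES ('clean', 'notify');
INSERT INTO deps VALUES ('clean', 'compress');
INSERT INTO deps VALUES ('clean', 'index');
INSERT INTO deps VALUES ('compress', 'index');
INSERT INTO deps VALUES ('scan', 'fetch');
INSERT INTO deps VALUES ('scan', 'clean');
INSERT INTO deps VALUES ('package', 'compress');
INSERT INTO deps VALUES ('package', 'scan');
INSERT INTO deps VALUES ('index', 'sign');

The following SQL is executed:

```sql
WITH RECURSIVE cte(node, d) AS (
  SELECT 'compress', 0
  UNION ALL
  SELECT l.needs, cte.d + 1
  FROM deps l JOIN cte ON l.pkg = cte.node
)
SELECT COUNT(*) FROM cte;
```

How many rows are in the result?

Base: (compress, d=0).
Iteration 1: edges from {compress} -> (index, d=1).
Iteration 2: edges from {index} -> (sign, d=2).
Iteration 3: no outgoing edges from {sign}; recursion stops.
Total rows emitted: 3.

3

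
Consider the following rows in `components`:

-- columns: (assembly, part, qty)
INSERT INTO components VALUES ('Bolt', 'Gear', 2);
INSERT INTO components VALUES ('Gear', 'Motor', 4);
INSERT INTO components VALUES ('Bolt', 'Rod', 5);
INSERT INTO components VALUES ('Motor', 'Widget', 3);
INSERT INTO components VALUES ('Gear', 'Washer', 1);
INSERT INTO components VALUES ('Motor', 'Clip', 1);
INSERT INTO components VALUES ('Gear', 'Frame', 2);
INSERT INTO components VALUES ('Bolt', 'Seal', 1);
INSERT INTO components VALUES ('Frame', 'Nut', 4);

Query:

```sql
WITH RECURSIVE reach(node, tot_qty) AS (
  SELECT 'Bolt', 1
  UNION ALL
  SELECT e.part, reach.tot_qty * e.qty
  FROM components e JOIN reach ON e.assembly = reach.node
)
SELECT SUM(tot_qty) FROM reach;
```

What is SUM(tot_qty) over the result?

Base: (Bolt, tot_qty=1).
Iteration 1: components of {Bolt} -> Gear = 1*2 = 2, Rod = 1*5 = 5, Seal = 1*1 = 1.
Iteration 2: components of {Gear,Rod,Seal} -> Frame = 2*2 = 4, Motor = 2*4 = 8, Washer = 2*1 = 2.
Iteration 3: components of {Frame,Motor,Washer} -> Clip = 8*1 = 8, Nut = 4*4 = 16, Widget = 8*3 = 24.
Iteration 4: no further components; recursion stops.
SUM(tot_qty) = 1 + 2 + 5 + 1 + 8 + 2 + 4 + 24 + 8 + 16 = 71.

71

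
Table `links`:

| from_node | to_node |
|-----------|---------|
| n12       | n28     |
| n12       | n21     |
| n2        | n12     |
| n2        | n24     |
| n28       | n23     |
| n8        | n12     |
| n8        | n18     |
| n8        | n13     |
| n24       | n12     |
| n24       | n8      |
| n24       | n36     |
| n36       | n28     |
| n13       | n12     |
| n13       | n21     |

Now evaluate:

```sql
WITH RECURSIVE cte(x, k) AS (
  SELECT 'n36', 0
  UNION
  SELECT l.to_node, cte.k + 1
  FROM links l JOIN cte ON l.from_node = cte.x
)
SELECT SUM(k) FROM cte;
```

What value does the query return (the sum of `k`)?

Base: (n36, k=0).
Iteration 1: edges from {n36} -> (n28, k=1).
Iteration 2: edges from {n28} -> (n23, k=2).
Iteration 3: no outgoing edges from {n23}; recursion stops.
SUM(k) = 0 + 1 + 2 = 3.

3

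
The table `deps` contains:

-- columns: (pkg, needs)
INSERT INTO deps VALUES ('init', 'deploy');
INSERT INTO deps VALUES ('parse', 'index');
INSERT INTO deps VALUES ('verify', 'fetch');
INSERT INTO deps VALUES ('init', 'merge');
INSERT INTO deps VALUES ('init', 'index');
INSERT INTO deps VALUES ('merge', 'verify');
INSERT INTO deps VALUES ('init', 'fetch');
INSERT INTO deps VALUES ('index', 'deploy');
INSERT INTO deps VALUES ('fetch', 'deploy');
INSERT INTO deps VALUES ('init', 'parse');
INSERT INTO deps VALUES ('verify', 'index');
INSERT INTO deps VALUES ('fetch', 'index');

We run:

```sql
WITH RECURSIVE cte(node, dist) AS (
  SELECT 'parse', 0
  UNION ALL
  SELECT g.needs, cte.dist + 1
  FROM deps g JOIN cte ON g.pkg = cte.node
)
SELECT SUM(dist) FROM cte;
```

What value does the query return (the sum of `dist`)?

3

Base: (parse, dist=0).
Iteration 1: edges from {parse} -> (index, dist=1).
Iteration 2: edges from {index} -> (deploy, dist=2).
Iteration 3: no outgoing edges from {deploy}; recursion stops.
SUM(dist) = 0 + 1 + 2 = 3.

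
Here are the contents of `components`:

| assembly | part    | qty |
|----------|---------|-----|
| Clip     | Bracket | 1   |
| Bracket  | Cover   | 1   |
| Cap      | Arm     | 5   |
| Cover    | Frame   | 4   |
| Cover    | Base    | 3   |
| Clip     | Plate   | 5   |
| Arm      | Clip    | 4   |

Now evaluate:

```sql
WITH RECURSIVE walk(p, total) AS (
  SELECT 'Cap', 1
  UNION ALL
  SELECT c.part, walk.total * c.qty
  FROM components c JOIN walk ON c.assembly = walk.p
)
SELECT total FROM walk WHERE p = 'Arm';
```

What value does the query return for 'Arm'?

Base: (Cap, total=1).
Iteration 1: components of {Cap} -> Arm = 1*5 = 5.
Iteration 2: components of {Arm} -> Clip = 5*4 = 20.
Iteration 3: components of {Clip} -> Bracket = 20*1 = 20, Plate = 20*5 = 100.
Iteration 4: components of {Bracket,Plate} -> Cover = 20*1 = 20.
Iteration 5: components of {Cover} -> Base = 20*3 = 60, Frame = 20*4 = 80.
Iteration 6: no further components; recursion stops.

5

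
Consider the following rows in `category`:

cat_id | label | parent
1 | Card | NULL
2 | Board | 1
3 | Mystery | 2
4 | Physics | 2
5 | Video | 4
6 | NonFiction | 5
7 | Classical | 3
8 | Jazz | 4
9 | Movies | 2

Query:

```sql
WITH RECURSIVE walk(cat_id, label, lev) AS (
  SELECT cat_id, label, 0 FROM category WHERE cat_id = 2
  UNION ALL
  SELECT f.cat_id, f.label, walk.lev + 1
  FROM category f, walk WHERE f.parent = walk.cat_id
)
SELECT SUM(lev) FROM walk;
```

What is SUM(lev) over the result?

Base: cat_id=2 (Board) at lev 0.
Iteration 1: rows with parent in {2} -> Mystery (id 3, lev 1), Physics (id 4, lev 1), Movies (id 9, lev 1).
Iteration 2: rows with parent in {3,4,9} -> Video (id 5, lev 2), Classical (id 7, lev 2), Jazz (id 8, lev 2).
Iteration 3: rows with parent in {5,7,8} -> NonFiction (id 6, lev 3).
Iteration 4: no rows with parent in {6}; recursion stops.
SUM(lev) = 0 + 1 + 1 + 1 + 2 + 2 + 2 + 3 = 12.

12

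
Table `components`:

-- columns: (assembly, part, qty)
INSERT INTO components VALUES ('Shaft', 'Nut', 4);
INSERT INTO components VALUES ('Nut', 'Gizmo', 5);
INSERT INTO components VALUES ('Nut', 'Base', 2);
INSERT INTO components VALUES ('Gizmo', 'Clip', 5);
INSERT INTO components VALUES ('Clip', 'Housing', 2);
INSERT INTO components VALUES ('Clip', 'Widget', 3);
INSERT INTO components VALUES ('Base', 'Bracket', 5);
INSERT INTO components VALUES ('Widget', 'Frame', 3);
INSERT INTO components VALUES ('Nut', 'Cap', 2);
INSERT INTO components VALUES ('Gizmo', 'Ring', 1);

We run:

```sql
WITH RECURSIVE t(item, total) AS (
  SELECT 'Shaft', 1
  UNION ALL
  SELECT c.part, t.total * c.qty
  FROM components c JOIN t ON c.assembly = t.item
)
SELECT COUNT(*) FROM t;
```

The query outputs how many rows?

11

Base: (Shaft, total=1).
Iteration 1: components of {Shaft} -> Nut = 1*4 = 4.
Iteration 2: components of {Nut} -> Base = 4*2 = 8, Cap = 4*2 = 8, Gizmo = 4*5 = 20.
Iteration 3: components of {Base,Cap,Gizmo} -> Bracket = 8*5 = 40, Clip = 20*5 = 100, Ring = 20*1 = 20.
Iteration 4: components of {Bracket,Clip,Ring} -> Housing = 100*2 = 200, Widget = 100*3 = 300.
Iteration 5: components of {Housing,Widget} -> Frame = 300*3 = 900.
Iteration 6: no further components; recursion stops.
Total rows emitted: 11.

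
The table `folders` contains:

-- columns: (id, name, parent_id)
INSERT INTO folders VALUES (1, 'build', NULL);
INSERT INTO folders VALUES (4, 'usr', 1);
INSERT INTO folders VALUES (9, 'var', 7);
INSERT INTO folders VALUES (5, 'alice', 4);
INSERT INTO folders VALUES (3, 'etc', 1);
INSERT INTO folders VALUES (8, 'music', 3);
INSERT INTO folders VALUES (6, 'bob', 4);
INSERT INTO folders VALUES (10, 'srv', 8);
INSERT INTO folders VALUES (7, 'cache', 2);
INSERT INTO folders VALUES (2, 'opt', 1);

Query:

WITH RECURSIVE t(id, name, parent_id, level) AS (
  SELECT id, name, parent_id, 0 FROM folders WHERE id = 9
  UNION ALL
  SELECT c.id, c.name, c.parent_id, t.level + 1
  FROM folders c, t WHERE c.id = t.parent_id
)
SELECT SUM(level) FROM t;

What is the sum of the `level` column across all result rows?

Base: id=9 (var), parent_id=7, level 0.
Iteration 1: join on id=7 -> cache (id 7, parent_id=2, level 1).
Iteration 2: join on id=2 -> opt (id 2, parent_id=1, level 2).
Iteration 3: join on id=1 -> build (id 1, parent_id=NULL, level 3).
Iteration 4: parent_id is NULL; no match; recursion stops.
SUM(level) = 0 + 1 + 2 + 3 = 6.

6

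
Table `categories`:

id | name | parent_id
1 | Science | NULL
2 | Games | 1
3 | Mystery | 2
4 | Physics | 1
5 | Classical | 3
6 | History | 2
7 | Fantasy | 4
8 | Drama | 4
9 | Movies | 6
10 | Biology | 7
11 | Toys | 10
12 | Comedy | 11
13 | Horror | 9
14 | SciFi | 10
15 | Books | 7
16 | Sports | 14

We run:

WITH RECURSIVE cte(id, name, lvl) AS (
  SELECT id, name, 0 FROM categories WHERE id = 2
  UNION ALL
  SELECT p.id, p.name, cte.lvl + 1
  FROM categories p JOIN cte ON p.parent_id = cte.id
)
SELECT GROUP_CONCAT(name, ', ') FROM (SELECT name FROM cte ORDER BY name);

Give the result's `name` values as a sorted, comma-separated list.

Base: id=2 (Games) at lvl 0.
Iteration 1: rows with parent_id in {2} -> Mystery (id 3, lvl 1), History (id 6, lvl 1).
Iteration 2: rows with parent_id in {3,6} -> Classical (id 5, lvl 2), Movies (id 9, lvl 2).
Iteration 3: rows with parent_id in {5,9} -> Horror (id 13, lvl 3).
Iteration 4: no rows with parent_id in {13}; recursion stops.

Classical, Games, History, Horror, Movies, Mystery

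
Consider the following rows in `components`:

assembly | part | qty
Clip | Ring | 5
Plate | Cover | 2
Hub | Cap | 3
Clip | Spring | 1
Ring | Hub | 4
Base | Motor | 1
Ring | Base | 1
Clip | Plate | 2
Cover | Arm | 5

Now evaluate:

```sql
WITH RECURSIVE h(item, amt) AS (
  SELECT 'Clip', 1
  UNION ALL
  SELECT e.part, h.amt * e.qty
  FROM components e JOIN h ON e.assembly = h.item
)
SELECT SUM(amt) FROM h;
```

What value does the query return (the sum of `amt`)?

Base: (Clip, amt=1).
Iteration 1: components of {Clip} -> Plate = 1*2 = 2, Ring = 1*5 = 5, Spring = 1*1 = 1.
Iteration 2: components of {Plate,Ring,Spring} -> Base = 5*1 = 5, Cover = 2*2 = 4, Hub = 5*4 = 20.
Iteration 3: components of {Base,Cover,Hub} -> Arm = 4*5 = 20, Cap = 20*3 = 60, Motor = 5*1 = 5.
Iteration 4: no further components; recursion stops.
SUM(amt) = 1 + 2 + 5 + 1 + 4 + 5 + 20 + 20 + 5 + 60 = 123.

123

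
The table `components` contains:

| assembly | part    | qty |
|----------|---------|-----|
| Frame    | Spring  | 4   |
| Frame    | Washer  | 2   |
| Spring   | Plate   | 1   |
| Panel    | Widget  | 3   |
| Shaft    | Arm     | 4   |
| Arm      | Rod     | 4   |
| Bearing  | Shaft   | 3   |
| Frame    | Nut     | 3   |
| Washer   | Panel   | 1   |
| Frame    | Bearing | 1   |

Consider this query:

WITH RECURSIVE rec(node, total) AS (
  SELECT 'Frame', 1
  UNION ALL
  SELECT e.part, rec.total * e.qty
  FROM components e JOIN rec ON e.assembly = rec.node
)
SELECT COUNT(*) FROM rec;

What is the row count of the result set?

11

Base: (Frame, total=1).
Iteration 1: components of {Frame} -> Bearing = 1*1 = 1, Nut = 1*3 = 3, Spring = 1*4 = 4, Washer = 1*2 = 2.
Iteration 2: components of {Bearing,Nut,Spring,Washer} -> Panel = 2*1 = 2, Plate = 4*1 = 4, Shaft = 1*3 = 3.
Iteration 3: components of {Panel,Plate,Shaft} -> Arm = 3*4 = 12, Widget = 2*3 = 6.
Iteration 4: components of {Arm,Widget} -> Rod = 12*4 = 48.
Iteration 5: no further components; recursion stops.
Total rows emitted: 11.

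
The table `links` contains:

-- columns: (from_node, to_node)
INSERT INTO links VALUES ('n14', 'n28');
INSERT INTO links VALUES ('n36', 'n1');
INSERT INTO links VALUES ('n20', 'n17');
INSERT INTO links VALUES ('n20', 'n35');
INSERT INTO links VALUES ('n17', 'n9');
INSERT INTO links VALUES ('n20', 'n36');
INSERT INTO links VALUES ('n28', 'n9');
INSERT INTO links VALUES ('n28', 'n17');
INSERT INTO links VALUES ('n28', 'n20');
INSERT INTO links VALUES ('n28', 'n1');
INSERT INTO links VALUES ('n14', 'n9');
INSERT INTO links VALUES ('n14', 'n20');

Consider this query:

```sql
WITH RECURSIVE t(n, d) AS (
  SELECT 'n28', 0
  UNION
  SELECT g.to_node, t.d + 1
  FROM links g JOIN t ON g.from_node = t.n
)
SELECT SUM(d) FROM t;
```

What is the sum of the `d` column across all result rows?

18

Base: (n28, d=0).
Iteration 1: edges from {n28} -> (n1, d=1), (n17, d=1), (n20, d=1), (n9, d=1).
Iteration 2: edges from {n1,n17,n20,n9} -> (n17, d=2), (n35, d=2), (n36, d=2), (n9, d=2).
Iteration 3: edges from {n17,n35,n36,n9} -> (n1, d=3), (n9, d=3).
Iteration 4: no outgoing edges from {n1,n9}; recursion stops.
SUM(d) = 0 + 1 + 1 + 1 + 1 + 2 + 2 + 2 + 2 + 3 + 3 = 18.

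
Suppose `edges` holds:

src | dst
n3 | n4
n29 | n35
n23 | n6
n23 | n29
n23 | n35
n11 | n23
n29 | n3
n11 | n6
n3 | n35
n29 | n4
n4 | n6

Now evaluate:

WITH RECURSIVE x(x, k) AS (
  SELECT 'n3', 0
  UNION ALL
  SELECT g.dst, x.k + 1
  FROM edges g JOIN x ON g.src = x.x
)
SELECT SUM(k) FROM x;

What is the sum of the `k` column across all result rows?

Base: (n3, k=0).
Iteration 1: edges from {n3} -> (n35, k=1), (n4, k=1).
Iteration 2: edges from {n35,n4} -> (n6, k=2).
Iteration 3: no outgoing edges from {n6}; recursion stops.
SUM(k) = 0 + 1 + 1 + 2 = 4.

4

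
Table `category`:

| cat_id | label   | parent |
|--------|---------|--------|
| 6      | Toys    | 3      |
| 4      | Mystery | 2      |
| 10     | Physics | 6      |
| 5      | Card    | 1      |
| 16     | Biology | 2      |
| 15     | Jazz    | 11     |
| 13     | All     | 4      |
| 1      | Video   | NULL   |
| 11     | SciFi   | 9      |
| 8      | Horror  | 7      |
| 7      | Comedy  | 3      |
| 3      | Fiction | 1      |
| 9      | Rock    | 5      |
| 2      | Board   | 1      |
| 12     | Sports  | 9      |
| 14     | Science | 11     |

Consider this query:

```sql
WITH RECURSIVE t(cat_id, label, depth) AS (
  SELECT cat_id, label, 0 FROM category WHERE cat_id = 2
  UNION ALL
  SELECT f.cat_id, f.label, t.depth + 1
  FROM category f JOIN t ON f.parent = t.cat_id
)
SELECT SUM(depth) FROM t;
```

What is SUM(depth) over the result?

Base: cat_id=2 (Board) at depth 0.
Iteration 1: rows with parent in {2} -> Mystery (id 4, depth 1), Biology (id 16, depth 1).
Iteration 2: rows with parent in {4,16} -> All (id 13, depth 2).
Iteration 3: no rows with parent in {13}; recursion stops.
SUM(depth) = 0 + 1 + 1 + 2 = 4.

4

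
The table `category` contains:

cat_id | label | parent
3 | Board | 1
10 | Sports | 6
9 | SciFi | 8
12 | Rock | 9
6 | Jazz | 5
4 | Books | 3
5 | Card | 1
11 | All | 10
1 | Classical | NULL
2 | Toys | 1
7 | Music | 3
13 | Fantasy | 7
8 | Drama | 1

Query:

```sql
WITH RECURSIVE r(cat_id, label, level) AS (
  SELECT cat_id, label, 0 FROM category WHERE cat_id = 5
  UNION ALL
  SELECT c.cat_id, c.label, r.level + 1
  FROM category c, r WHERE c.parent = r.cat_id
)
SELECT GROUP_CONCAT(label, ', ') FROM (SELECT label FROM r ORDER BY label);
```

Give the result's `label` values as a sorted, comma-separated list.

Base: cat_id=5 (Card) at level 0.
Iteration 1: rows with parent in {5} -> Jazz (id 6, level 1).
Iteration 2: rows with parent in {6} -> Sports (id 10, level 2).
Iteration 3: rows with parent in {10} -> All (id 11, level 3).
Iteration 4: no rows with parent in {11}; recursion stops.

All, Card, Jazz, Sports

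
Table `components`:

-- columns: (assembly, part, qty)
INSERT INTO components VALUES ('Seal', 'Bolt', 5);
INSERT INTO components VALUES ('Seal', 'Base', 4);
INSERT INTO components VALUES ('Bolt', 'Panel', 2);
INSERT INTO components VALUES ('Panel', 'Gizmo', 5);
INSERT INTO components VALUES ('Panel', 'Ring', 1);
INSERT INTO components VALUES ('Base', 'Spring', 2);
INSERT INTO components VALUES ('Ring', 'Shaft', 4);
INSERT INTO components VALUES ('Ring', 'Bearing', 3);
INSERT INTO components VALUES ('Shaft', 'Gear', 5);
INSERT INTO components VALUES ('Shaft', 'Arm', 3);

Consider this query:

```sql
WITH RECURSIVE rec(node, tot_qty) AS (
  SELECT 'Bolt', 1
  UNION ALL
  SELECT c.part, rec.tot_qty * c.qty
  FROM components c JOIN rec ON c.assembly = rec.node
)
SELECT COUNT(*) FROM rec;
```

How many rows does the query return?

8

Base: (Bolt, tot_qty=1).
Iteration 1: components of {Bolt} -> Panel = 1*2 = 2.
Iteration 2: components of {Panel} -> Gizmo = 2*5 = 10, Ring = 2*1 = 2.
Iteration 3: components of {Gizmo,Ring} -> Bearing = 2*3 = 6, Shaft = 2*4 = 8.
Iteration 4: components of {Bearing,Shaft} -> Arm = 8*3 = 24, Gear = 8*5 = 40.
Iteration 5: no further components; recursion stops.
Total rows emitted: 8.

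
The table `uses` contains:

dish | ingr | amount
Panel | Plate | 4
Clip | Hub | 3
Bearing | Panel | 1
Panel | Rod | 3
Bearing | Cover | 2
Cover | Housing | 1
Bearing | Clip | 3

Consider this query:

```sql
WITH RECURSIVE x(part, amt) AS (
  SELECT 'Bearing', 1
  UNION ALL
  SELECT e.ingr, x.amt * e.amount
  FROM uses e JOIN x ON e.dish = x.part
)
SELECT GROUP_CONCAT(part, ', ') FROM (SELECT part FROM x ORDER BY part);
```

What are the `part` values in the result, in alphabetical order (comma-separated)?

Bearing, Clip, Cover, Housing, Hub, Panel, Plate, Rod

Base: (Bearing, amt=1).
Iteration 1: components of {Bearing} -> Clip = 1*3 = 3, Cover = 1*2 = 2, Panel = 1*1 = 1.
Iteration 2: components of {Clip,Cover,Panel} -> Housing = 2*1 = 2, Hub = 3*3 = 9, Plate = 1*4 = 4, Rod = 1*3 = 3.
Iteration 3: no further components; recursion stops.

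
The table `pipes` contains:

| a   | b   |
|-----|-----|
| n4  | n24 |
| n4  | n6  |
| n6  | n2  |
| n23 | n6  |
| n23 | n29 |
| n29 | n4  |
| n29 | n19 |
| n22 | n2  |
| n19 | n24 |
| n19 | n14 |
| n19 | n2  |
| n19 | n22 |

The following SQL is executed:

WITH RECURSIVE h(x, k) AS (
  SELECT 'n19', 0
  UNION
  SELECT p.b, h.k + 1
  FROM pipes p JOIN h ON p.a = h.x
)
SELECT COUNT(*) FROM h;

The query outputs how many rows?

6

Base: (n19, k=0).
Iteration 1: edges from {n19} -> (n14, k=1), (n2, k=1), (n22, k=1), (n24, k=1).
Iteration 2: edges from {n14,n2,n22,n24} -> (n2, k=2).
Iteration 3: no outgoing edges from {n2}; recursion stops.
Total rows emitted: 6.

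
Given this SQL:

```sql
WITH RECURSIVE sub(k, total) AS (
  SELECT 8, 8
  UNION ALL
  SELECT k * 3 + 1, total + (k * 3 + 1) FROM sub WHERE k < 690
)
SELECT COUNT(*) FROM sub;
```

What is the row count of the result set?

6

Base: k=8, total=8.
Iteration 1: 8 < 690 holds -> k = 8 * 3 + 1 = 25, total = 8 + 25 = 33.
Iteration 2: 25 < 690 holds -> k = 25 * 3 + 1 = 76, total = 33 + 76 = 109.
Iteration 3: 76 < 690 holds -> k = 76 * 3 + 1 = 229, total = 109 + 229 = 338.
Iteration 4: 229 < 690 holds -> k = 229 * 3 + 1 = 688, total = 338 + 688 = 1026.
Iteration 5: 688 < 690 holds -> k = 688 * 3 + 1 = 2065, total = 1026 + 2065 = 3091.
Iteration 6: 2065 < 690 fails; recursion stops.
Total rows emitted: 6.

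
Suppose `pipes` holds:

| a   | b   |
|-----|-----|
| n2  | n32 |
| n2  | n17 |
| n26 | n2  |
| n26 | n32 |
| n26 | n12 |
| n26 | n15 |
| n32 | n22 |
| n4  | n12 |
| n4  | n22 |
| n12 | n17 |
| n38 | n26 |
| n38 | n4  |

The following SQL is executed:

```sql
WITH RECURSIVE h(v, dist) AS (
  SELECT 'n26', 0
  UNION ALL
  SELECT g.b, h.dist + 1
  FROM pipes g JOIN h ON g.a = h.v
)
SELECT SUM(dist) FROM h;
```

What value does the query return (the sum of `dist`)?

15

Base: (n26, dist=0).
Iteration 1: edges from {n26} -> (n12, dist=1), (n15, dist=1), (n2, dist=1), (n32, dist=1).
Iteration 2: edges from {n12,n15,n2,n32} -> (n17, dist=2) x2, (n22, dist=2), (n32, dist=2). [UNION ALL keeps all 4 new rows, including repeats]
Iteration 3: edges from {n17,n22,n32} -> (n22, dist=3).
Iteration 4: no outgoing edges from {n22}; recursion stops.
SUM(dist) = 0 + 1 + 1 + 1 + 1 + 2 + 2 + 2 + 2 + 3 = 15.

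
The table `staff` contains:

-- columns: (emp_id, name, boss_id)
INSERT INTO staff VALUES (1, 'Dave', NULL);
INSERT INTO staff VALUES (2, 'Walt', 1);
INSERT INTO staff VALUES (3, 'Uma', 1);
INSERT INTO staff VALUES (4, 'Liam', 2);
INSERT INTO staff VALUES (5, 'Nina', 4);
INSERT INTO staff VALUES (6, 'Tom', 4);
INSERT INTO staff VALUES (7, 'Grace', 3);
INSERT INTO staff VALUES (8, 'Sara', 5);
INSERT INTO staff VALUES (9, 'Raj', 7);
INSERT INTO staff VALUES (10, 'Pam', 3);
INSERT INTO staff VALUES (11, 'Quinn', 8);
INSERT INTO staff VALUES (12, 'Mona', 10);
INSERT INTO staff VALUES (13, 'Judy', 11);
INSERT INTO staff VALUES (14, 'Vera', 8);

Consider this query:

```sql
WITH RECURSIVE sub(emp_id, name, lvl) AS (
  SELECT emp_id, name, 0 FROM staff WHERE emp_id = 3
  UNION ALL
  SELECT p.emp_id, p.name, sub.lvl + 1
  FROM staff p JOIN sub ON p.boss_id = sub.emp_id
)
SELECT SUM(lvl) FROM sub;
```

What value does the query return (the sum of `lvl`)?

Base: emp_id=3 (Uma) at lvl 0.
Iteration 1: rows with boss_id in {3} -> Grace (id 7, lvl 1), Pam (id 10, lvl 1).
Iteration 2: rows with boss_id in {7,10} -> Raj (id 9, lvl 2), Mona (id 12, lvl 2).
Iteration 3: no rows with boss_id in {9,12}; recursion stops.
SUM(lvl) = 0 + 1 + 1 + 2 + 2 = 6.

6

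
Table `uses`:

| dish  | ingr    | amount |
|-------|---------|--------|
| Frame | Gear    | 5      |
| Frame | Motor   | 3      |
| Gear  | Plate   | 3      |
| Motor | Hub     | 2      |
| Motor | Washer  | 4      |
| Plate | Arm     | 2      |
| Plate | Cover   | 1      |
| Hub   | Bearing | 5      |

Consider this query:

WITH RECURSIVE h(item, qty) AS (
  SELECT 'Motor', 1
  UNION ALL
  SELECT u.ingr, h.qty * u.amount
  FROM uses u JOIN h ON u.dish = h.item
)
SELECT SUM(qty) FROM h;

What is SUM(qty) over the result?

Base: (Motor, qty=1).
Iteration 1: components of {Motor} -> Hub = 1*2 = 2, Washer = 1*4 = 4.
Iteration 2: components of {Hub,Washer} -> Bearing = 2*5 = 10.
Iteration 3: no further components; recursion stops.
SUM(qty) = 1 + 2 + 4 + 10 = 17.

17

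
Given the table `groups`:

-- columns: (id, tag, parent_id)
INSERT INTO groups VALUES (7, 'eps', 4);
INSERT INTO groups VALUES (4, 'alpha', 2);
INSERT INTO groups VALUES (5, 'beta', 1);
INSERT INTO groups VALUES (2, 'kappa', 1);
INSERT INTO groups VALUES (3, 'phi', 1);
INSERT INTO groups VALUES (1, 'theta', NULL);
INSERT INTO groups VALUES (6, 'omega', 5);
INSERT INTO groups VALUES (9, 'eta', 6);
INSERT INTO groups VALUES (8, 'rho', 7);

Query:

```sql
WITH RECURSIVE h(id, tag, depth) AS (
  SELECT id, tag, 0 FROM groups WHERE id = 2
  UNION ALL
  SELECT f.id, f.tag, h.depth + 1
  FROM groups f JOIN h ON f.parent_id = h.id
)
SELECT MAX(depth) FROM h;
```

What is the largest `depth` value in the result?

Base: id=2 (kappa) at depth 0.
Iteration 1: rows with parent_id in {2} -> alpha (id 4, depth 1).
Iteration 2: rows with parent_id in {4} -> eps (id 7, depth 2).
Iteration 3: rows with parent_id in {7} -> rho (id 8, depth 3).
Iteration 4: no rows with parent_id in {8}; recursion stops.
depth values: 0, 1, 2, 3; the maximum is 3.

3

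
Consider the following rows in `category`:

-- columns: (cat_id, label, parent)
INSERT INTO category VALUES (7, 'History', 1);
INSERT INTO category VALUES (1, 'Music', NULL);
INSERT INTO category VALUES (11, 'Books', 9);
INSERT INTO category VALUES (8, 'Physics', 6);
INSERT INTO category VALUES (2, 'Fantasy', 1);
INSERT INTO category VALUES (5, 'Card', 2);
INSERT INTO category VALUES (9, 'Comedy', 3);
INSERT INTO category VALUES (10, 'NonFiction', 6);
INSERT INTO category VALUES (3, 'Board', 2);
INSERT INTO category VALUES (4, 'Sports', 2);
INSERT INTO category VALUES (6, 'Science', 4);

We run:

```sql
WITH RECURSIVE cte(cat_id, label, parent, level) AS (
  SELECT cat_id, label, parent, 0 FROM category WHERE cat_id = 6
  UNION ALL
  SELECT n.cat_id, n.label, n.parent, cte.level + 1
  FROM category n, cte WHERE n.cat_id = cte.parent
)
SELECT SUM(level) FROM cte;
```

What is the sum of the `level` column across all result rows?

Base: cat_id=6 (Science), parent=4, level 0.
Iteration 1: join on cat_id=4 -> Sports (id 4, parent=2, level 1).
Iteration 2: join on cat_id=2 -> Fantasy (id 2, parent=1, level 2).
Iteration 3: join on cat_id=1 -> Music (id 1, parent=NULL, level 3).
Iteration 4: parent is NULL; no match; recursion stops.
SUM(level) = 0 + 1 + 2 + 3 = 6.

6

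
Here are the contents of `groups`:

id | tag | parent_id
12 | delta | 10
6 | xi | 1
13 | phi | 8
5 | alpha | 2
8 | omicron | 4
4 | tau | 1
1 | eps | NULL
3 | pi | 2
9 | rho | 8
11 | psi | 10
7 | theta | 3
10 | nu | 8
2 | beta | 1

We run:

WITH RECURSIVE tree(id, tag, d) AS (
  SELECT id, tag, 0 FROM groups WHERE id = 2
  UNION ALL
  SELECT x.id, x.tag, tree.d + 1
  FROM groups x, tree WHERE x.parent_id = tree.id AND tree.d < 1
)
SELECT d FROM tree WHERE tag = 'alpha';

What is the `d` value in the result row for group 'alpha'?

1

Base: id=2 (beta) at d 0.
Iteration 1: rows with parent_id in {2} -> pi (id 3, d 1), alpha (id 5, d 1).
Iteration 2: d < 1 fails for all current rows; recursion stops.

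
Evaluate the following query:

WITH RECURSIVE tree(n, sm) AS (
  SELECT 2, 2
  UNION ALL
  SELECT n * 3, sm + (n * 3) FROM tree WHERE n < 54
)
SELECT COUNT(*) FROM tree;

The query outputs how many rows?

4

Base: n=2, sm=2.
Iteration 1: 2 < 54 holds -> n = 2 * 3 = 6, sm = 2 + 6 = 8.
Iteration 2: 6 < 54 holds -> n = 6 * 3 = 18, sm = 8 + 18 = 26.
Iteration 3: 18 < 54 holds -> n = 18 * 3 = 54, sm = 26 + 54 = 80.
Iteration 4: 54 < 54 fails; recursion stops.
Total rows emitted: 4.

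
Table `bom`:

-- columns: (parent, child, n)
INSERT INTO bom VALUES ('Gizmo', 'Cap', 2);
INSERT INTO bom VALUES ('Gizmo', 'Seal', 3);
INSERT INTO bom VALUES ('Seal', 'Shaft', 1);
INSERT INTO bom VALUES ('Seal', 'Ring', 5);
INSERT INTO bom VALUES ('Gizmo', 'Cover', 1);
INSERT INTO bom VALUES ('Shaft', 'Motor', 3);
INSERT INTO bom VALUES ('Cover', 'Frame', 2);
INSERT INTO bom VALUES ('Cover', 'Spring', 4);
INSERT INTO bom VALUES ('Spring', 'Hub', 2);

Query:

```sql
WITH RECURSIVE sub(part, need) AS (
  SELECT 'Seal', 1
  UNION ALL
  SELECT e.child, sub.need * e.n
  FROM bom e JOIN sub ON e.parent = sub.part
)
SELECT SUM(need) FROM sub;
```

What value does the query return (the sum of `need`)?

Base: (Seal, need=1).
Iteration 1: components of {Seal} -> Ring = 1*5 = 5, Shaft = 1*1 = 1.
Iteration 2: components of {Ring,Shaft} -> Motor = 1*3 = 3.
Iteration 3: no further components; recursion stops.
SUM(need) = 1 + 1 + 5 + 3 = 10.

10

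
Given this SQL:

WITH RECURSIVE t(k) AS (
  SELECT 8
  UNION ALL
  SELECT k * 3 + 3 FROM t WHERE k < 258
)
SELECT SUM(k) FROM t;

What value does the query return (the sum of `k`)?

1142

Base: k=8.
Iteration 1: 8 < 258 holds -> k = 8 * 3 + 3 = 27.
Iteration 2: 27 < 258 holds -> k = 27 * 3 + 3 = 84.
Iteration 3: 84 < 258 holds -> k = 84 * 3 + 3 = 255.
Iteration 4: 255 < 258 holds -> k = 255 * 3 + 3 = 768.
Iteration 5: 768 < 258 fails; recursion stops.
SUM(k) = 8 + 27 + 84 + 255 + 768 = 1142.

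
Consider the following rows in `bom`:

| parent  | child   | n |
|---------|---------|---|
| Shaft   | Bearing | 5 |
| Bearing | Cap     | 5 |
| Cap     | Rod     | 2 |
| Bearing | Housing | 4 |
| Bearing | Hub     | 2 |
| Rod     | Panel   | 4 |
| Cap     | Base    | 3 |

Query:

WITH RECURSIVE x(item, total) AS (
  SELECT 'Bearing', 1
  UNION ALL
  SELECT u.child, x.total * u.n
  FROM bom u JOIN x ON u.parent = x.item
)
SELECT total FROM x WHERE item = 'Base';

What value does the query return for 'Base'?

Base: (Bearing, total=1).
Iteration 1: components of {Bearing} -> Cap = 1*5 = 5, Housing = 1*4 = 4, Hub = 1*2 = 2.
Iteration 2: components of {Cap,Housing,Hub} -> Base = 5*3 = 15, Rod = 5*2 = 10.
Iteration 3: components of {Base,Rod} -> Panel = 10*4 = 40.
Iteration 4: no further components; recursion stops.

15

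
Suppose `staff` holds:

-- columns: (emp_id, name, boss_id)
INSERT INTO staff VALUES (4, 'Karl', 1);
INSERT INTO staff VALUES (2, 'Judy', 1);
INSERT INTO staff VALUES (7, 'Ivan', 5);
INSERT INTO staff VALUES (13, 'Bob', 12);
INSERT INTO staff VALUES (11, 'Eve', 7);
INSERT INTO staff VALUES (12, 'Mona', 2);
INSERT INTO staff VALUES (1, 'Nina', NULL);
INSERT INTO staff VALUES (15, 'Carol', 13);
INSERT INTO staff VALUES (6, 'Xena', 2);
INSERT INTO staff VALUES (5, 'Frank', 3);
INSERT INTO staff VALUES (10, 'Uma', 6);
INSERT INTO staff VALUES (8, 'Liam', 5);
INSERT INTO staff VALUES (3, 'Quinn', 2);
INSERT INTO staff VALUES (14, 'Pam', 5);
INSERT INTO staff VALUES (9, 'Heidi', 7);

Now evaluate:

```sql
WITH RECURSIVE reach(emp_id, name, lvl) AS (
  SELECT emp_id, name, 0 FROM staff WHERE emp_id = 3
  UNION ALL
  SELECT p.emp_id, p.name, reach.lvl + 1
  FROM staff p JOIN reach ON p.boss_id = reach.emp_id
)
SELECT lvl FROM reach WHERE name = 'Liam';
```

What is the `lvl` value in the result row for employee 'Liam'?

2

Base: emp_id=3 (Quinn) at lvl 0.
Iteration 1: rows with boss_id in {3} -> Frank (id 5, lvl 1).
Iteration 2: rows with boss_id in {5} -> Ivan (id 7, lvl 2), Liam (id 8, lvl 2), Pam (id 14, lvl 2).
Iteration 3: rows with boss_id in {7,8,14} -> Heidi (id 9, lvl 3), Eve (id 11, lvl 3).
Iteration 4: no rows with boss_id in {9,11}; recursion stops.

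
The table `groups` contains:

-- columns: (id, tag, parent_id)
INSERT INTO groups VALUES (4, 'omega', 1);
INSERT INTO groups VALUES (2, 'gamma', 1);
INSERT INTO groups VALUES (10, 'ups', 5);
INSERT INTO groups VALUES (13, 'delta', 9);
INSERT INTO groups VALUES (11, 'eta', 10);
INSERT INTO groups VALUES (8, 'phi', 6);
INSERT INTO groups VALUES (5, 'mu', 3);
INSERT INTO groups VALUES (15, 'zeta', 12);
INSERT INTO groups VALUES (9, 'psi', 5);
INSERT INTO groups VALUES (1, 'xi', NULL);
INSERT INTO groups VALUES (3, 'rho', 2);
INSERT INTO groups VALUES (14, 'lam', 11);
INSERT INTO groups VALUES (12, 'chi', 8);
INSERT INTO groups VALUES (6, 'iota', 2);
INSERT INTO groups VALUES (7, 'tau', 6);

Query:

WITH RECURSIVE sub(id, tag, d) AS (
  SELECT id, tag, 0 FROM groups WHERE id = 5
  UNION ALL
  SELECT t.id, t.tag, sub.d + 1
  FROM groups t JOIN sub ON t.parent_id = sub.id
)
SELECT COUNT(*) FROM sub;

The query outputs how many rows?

Base: id=5 (mu) at d 0.
Iteration 1: rows with parent_id in {5} -> psi (id 9, d 1), ups (id 10, d 1).
Iteration 2: rows with parent_id in {9,10} -> eta (id 11, d 2), delta (id 13, d 2).
Iteration 3: rows with parent_id in {11,13} -> lam (id 14, d 3).
Iteration 4: no rows with parent_id in {14}; recursion stops.
Total rows emitted: 6.

6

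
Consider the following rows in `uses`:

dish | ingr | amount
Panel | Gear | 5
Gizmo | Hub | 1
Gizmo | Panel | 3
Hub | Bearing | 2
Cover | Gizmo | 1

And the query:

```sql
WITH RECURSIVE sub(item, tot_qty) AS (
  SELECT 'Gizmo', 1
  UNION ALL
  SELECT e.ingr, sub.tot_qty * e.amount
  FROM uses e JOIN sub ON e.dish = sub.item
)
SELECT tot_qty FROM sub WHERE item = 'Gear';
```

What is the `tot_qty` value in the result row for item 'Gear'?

15

Base: (Gizmo, tot_qty=1).
Iteration 1: components of {Gizmo} -> Hub = 1*1 = 1, Panel = 1*3 = 3.
Iteration 2: components of {Hub,Panel} -> Bearing = 1*2 = 2, Gear = 3*5 = 15.
Iteration 3: no further components; recursion stops.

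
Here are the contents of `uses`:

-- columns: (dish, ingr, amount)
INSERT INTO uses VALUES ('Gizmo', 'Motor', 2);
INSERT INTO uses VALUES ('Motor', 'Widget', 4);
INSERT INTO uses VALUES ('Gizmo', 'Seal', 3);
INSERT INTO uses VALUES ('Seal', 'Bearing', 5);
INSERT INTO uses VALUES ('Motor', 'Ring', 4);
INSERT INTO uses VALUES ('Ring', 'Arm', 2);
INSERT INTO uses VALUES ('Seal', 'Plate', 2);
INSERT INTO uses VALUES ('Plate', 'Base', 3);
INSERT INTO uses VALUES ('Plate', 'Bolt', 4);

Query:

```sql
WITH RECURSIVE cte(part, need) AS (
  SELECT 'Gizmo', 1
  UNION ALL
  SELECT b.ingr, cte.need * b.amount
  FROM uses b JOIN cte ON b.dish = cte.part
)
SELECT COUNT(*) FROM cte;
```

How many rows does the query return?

10

Base: (Gizmo, need=1).
Iteration 1: components of {Gizmo} -> Motor = 1*2 = 2, Seal = 1*3 = 3.
Iteration 2: components of {Motor,Seal} -> Bearing = 3*5 = 15, Plate = 3*2 = 6, Ring = 2*4 = 8, Widget = 2*4 = 8.
Iteration 3: components of {Bearing,Plate,Ring,Widget} -> Arm = 8*2 = 16, Base = 6*3 = 18, Bolt = 6*4 = 24.
Iteration 4: no further components; recursion stops.
Total rows emitted: 10.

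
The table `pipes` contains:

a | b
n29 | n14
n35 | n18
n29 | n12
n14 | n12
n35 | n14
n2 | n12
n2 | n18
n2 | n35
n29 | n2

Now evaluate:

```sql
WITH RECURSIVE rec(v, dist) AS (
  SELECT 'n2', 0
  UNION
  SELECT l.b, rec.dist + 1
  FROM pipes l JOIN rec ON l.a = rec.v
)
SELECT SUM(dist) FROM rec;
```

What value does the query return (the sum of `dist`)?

Base: (n2, dist=0).
Iteration 1: edges from {n2} -> (n12, dist=1), (n18, dist=1), (n35, dist=1).
Iteration 2: edges from {n12,n18,n35} -> (n14, dist=2), (n18, dist=2).
Iteration 3: edges from {n14,n18} -> (n12, dist=3).
Iteration 4: no outgoing edges from {n12}; recursion stops.
SUM(dist) = 0 + 1 + 1 + 1 + 2 + 2 + 3 = 10.

10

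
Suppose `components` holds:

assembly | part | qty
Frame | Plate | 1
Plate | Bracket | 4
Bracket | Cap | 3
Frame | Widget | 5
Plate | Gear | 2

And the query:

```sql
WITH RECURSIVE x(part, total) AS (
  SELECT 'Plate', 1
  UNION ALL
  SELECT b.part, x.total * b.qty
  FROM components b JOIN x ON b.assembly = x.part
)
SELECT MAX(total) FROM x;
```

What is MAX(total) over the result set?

12

Base: (Plate, total=1).
Iteration 1: components of {Plate} -> Bracket = 1*4 = 4, Gear = 1*2 = 2.
Iteration 2: components of {Bracket,Gear} -> Cap = 4*3 = 12.
Iteration 3: no further components; recursion stops.
total values: 1, 4, 2, 12; the maximum is 12.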